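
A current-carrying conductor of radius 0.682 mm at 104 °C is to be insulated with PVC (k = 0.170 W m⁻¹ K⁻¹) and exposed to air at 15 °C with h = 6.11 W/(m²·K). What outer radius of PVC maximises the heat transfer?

For a cylinder, r_cr = k_ins/h = 0.170/6.11 = 0.0278 m = 2.78 cm

r_cr = 2.78 cm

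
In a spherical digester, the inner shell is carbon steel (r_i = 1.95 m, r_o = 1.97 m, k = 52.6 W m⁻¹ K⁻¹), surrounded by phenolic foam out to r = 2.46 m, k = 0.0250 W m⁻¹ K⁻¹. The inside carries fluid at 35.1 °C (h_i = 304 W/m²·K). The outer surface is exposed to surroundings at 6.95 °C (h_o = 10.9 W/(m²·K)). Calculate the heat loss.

Treat each layer as a resistance in series:
  R_conv,in = 1/(4πr²h) = 1/(4π·1.95²·304) = 6.884×10^-5 K/W
  R_carbon steel = (1/1.95 − 1/1.97)/(4πk) = 0.005206/(4π·52.6) = 7.877×10^-6 K/W
  R_phenolic foam = (1/1.97 − 1/2.46)/(4πk) = 0.1011/(4π·0.0250) = 0.3218 K/W
  R_conv,out = 1/(4πr²h) = 1/(4π·2.46²·10.9) = 0.001206 K/W
ΣR = 6.884×10^-5 + 7.877×10^-6 + 0.3218 + 0.001206 = 0.3231 K/W
Q = ΔT/ΣR = (35.1 °C − 6.95 °C)/0.3231 = 87.1 W

Q = 87.1 W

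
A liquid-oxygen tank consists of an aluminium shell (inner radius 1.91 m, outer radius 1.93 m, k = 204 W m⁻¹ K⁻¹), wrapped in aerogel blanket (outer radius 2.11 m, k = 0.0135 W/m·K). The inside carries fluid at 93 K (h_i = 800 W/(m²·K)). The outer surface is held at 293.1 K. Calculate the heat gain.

Q = 768 W

Series thermal resistances, inner to outer:
  R_conv,in = 1/(4πr²h) = 1/(4π·1.91²·800) = 2.727×10^-5 K/W
  R_aluminium = (1/1.91 − 1/1.93)/(4πk) = 0.005425/(4π·204) = 2.116×10^-6 K/W
  R_aerogel blanket = (1/1.93 − 1/2.11)/(4πk) = 0.04420/(4π·0.0135) = 0.2605 K/W
ΣR = 2.727×10^-5 + 2.116×10^-6 + 0.2605 = 0.2605 K/W
Q = ΔT/ΣR = (93 K − 293.1 K)/0.2605 = -768 W
(Negative Q ⇒ heat flows inward; heat gain = 768 W.)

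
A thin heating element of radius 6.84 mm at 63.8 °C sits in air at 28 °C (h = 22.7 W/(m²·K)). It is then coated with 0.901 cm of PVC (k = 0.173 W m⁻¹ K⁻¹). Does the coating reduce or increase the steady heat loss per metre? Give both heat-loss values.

reduces: 34.9 → 29.5 W/m

Critical radius for a cylinder: r_cr = k/h = 0.00762 m = 0.762 cm.
Outer radius after coating: r₂ = 0.00684 + 0.00901 = 0.01585 m.
r₁ < r_cr < r₂: heat loss rises to a maximum at r_cr then falls. Whether the coating helps depends on whether Q(r₂) has dropped back below Q(r₁).
Bare: R = 1/(2πr₁h) = 1.025 m·K/W; Q = 35.8/1.025 = 34.9 W/m.
Coated: R = R_cond + R_conv = 1.215 m·K/W; Q = 35.8/1.215 = 29.5 W/m.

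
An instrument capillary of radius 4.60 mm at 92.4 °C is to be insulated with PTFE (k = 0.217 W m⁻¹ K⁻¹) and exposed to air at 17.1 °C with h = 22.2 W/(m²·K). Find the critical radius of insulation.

r_cr = 0.977 cm

For a cylinder, r_cr = k_ins/h = 0.217/22.2 = 0.00977 m = 0.977 cm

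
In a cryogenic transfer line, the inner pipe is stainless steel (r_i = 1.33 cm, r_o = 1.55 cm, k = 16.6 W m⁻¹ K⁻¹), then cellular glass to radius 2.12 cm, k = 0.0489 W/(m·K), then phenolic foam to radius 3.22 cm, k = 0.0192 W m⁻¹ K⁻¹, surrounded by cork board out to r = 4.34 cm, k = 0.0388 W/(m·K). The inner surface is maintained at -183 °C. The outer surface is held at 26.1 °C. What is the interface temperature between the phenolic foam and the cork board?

T = -18.7 °C

Treat each layer as a resistance in series:
  R'_stainless steel = ln(0.0155/0.0133)/(2πk) = 0.1531/(2π·16.6) = 0.001468 m·K/W
  R'_cellular glass = ln(0.0212/0.0155)/(2πk) = 0.3132/(2π·0.0489) = 1.019 m·K/W
  R'_phenolic foam = ln(0.0322/0.0212)/(2πk) = 0.4180/(2π·0.0192) = 3.465 m·K/W
  R'_cork board = ln(0.0434/0.0322)/(2πk) = 0.2985/(2π·0.0388) = 1.224 m·K/W
ΣR = 0.001468 + 1.019 + 3.465 + 1.224 = 5.709 m·K/W
Q' = ΔT/ΣR = (-183 °C − 26.1 °C)/5.709 = -36.63 W/m
From the inner boundary to the phenolic foam/cork board interface, ΣR_partial = 4.485 m·K/W.
T_interface = T_in − Q'·ΣR_partial = -183 °C − (-36.63)(4.485) = -18.7 °C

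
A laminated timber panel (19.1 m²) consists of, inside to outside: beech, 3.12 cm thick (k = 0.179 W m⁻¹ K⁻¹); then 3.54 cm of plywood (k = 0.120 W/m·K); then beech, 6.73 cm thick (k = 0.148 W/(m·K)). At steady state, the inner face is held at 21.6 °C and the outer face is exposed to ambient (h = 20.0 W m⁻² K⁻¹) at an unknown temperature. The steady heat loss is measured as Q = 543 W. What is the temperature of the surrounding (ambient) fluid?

Series resistances:
  R_beech = L/(kA) = 0.0312/(0.179·19.1) = 0.009126 K/W
  R_plywood = L/(kA) = 0.0354/(0.120·19.1) = 0.01545 K/W
  R_beech = L/(kA) = 0.0673/(0.148·19.1) = 0.02381 K/W
  R_conv,out = 1/(hA) = 1/(20.0·19.1) = 0.002618 K/W
ΣR = 0.05100 K/W
ΔT = Q·ΣR = 543 × 0.05100 = 27.69 K
Heat flows outward, so T_out = T_in − ΔT = 21.6 − 27.69 = -6.09 °C

T_out = -6.09 °C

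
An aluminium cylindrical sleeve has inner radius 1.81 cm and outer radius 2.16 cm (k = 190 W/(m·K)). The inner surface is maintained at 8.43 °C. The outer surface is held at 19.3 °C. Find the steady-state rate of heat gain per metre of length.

Q' = 2πk·ΔT/ln(r₂/r₁) = 2π × 190 × 10.87 / ln(0.0216/0.0181) = 73400 W/m

Q' = 73.4 kW/m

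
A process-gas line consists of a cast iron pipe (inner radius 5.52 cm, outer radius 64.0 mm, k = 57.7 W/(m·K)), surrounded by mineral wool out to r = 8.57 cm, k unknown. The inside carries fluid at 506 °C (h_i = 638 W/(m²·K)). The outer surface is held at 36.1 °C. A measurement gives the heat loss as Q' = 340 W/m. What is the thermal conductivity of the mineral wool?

ΣR = ΔT/Q' = |506 − 36.1|/340 = 1.382 m·K/W
Known resistances:
  R'_conv,in = 1/(2πr h) = 1/(2π·0.0552·638) = 0.004519 m·K/W
  R'_cast iron = ln(0.0640/0.0552)/(2πk) = 0.1479/(2π·57.7) = 4.080×10^-4 m·K/W
R_mineral wool = ΣR − ΣR_known = 1.382 − 0.004927 = 1.377 m·K/W
ln(r₂/r₁)/(2πk) = 1.377 ⇒ k = 0.2920/(2π·1.377) = 0.0337 W/m·K

k = 0.0337 W/m·K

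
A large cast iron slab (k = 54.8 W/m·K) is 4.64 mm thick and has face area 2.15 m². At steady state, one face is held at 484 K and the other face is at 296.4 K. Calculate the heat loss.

Q = 4760 kW

Q = kA·ΔT/L = 54.8 × 2.15 × |484 K − 296.4 K| / 0.00464 = 4.76×10^6 W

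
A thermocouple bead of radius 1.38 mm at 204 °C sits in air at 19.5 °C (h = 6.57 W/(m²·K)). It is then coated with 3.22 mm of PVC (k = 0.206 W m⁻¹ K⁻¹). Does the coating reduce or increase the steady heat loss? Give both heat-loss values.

Critical radius for a sphere: r_cr = 2k/h = 0.0627 m = 6.27 cm.
Outer radius after coating: r₂ = 0.00138 + 0.00322 = 0.00460 m.
Since r₁ < r_cr and r₂ ≤ r_cr, the coating moves toward the maximum at r_cr — heat loss rises.
Bare: R = 1/(4πr₁²h) = 6360 K/W; Q = 184.5/6360 = 0.0290 W.
Coated: R = R_cond + R_conv = 768.4 K/W; Q = 184.5/768.4 = 0.240 W.

increases: 0.0290 → 0.240 W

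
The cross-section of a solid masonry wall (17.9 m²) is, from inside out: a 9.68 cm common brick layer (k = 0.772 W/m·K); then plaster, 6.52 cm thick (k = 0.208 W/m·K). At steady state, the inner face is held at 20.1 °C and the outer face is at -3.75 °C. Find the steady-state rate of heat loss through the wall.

Q = 973 W

Resistance network (inner→outer):
  R_common brick = L/(kA) = 0.0968/(0.772·17.9) = 0.007005 K/W
  R_plaster = L/(kA) = 0.0652/(0.208·17.9) = 0.01751 K/W
ΣR = 0.007005 + 0.01751 = 0.02452 K/W
Q = ΔT/ΣR = (20.1 °C − -3.75 °C)/0.02452 = 973 W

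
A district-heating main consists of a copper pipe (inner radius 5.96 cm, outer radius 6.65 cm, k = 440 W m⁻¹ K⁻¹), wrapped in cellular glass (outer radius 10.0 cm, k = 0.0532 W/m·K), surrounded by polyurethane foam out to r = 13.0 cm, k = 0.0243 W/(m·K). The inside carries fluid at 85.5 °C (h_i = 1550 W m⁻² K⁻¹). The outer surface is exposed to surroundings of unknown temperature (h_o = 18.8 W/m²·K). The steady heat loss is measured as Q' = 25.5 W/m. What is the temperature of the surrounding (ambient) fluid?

Sum the resistances:
  R'_conv,in = 1/(2πr h) = 1/(2π·0.0596·1550) = 0.001723 m·K/W
  R'_copper = ln(0.0665/0.0596)/(2πk) = 0.1095/(2π·440) = 3.962×10^-5 m·K/W
  R'_cellular glass = ln(0.100/0.0665)/(2πk) = 0.4080/(2π·0.0532) = 1.220 m·K/W
  R'_polyurethane foam = ln(0.130/0.100)/(2πk) = 0.2624/(2π·0.0243) = 1.718 m·K/W
  R'_conv,out = 1/(2πr h) = 1/(2π·0.130·18.8) = 0.06512 m·K/W
ΣR = 3.006 m·K/W
ΔT = Q'·ΣR = 25.5 × 3.006 = 76.65 K
Heat flows outward, so T_out = T_in − ΔT = 85.5 − 76.65 = 8.85 °C

T_out = 8.85 °C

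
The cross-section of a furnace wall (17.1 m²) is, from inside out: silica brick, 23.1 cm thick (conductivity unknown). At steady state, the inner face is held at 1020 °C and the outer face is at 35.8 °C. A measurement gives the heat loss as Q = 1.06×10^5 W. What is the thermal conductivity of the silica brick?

k = 1.45 W/m·K

ΣR = ΔT/Q = |1020 − 35.8|/1.06×10^5 = 0.009285 K/W
L/(kA) = 0.009285 ⇒ k = 0.231/(0.009285·17.1) = 1.45 W/m·K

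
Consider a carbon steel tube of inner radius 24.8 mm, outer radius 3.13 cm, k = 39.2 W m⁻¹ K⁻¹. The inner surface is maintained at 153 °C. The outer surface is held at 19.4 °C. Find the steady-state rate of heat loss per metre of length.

Q' = 2πk·ΔT/ln(r₂/r₁) = 2π × 39.2 × 133.6 / ln(0.0313/0.0248) = 1.41×10^5 W/m

Q' = 1.41×10^5 W/m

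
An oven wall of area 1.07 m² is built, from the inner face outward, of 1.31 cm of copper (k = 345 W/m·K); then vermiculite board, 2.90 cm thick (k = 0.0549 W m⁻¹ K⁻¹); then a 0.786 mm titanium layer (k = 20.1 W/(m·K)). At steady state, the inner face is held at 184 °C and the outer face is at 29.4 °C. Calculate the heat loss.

Series thermal resistances, inner to outer:
  R_copper = L/(kA) = 0.0131/(345·1.07) = 3.549×10^-5 K/W
  R_vermiculite board = L/(kA) = 0.0290/(0.0549·1.07) = 0.4937 K/W
  R_titanium = L/(kA) = 7.86×10^-4/(20.1·1.07) = 3.655×10^-5 K/W
ΣR = 3.549×10^-5 + 0.4937 + 3.655×10^-5 = 0.4938 K/W
Q = ΔT/ΣR = (184 °C − 29.4 °C)/0.4938 = 313 W

Q = 313 W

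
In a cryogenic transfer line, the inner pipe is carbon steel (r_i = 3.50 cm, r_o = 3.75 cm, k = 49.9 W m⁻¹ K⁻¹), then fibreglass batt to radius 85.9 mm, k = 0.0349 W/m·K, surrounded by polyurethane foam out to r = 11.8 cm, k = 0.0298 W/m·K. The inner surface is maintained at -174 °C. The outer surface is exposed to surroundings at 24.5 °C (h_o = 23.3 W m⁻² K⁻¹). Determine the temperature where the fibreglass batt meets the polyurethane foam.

Series thermal resistances, inner to outer:
  R'_carbon steel = ln(0.0375/0.0350)/(2πk) = 0.06899/(2π·49.9) = 2.201×10^-4 m·K/W
  R'_fibreglass batt = ln(0.0859/0.0375)/(2πk) = 0.8288/(2π·0.0349) = 3.780 m·K/W
  R'_polyurethane foam = ln(0.118/0.0859)/(2πk) = 0.3175/(2π·0.0298) = 1.696 m·K/W
  R'_conv,out = 1/(2πr h) = 1/(2π·0.118·23.3) = 0.05789 m·K/W
ΣR = 2.201×10^-4 + 3.780 + 1.696 + 0.05789 = 5.534 m·K/W
Q' = ΔT/ΣR = (-174 °C − 24.5 °C)/5.534 = -35.87 W/m
From the inner boundary to the fibreglass batt/polyurethane foam interface, ΣR_partial = 3.780 m·K/W.
T_interface = T_in − Q'·ΣR_partial = -174 °C − (-35.87)(3.780) = -38.4 °C

T = -38.4 °C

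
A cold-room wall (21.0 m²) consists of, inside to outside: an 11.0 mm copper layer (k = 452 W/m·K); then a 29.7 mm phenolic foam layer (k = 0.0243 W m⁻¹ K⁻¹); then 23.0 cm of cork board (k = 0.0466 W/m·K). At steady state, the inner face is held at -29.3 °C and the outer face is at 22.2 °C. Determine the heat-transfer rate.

Treat each layer as a resistance in series:
  R_copper = L/(kA) = 0.0110/(452·21.0) = 1.159×10^-6 K/W
  R_phenolic foam = L/(kA) = 0.0297/(0.0243·21.0) = 0.05820 K/W
  R_cork board = L/(kA) = 0.230/(0.0466·21.0) = 0.2350 K/W
ΣR = 1.159×10^-6 + 0.05820 + 0.2350 = 0.2932 K/W
Q = ΔT/ΣR = (-29.3 °C − 22.2 °C)/0.2932 = -176 W
(Negative Q ⇒ heat flows inward; heat gain = 176 W.)

Q = 176 W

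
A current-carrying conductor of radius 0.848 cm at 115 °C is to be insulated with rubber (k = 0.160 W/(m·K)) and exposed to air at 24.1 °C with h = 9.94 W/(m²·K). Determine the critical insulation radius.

For a cylinder, r_cr = k_ins/h = 0.160/9.94 = 0.0161 m = 1.61 cm

r_cr = 1.61 cm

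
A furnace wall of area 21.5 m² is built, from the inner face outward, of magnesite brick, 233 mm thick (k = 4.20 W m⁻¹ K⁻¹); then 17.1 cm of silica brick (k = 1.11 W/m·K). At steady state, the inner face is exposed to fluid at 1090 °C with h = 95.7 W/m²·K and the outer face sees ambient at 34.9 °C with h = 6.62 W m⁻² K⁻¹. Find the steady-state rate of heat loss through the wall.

Q = 61.1 kW

Series thermal resistances, inner to outer:
  R_conv,in = 1/(hA) = 1/(95.7·21.5) = 4.860×10^-4 K/W
  R_magnesite brick = L/(kA) = 0.233/(4.20·21.5) = 0.002580 K/W
  R_silica brick = L/(kA) = 0.171/(1.11·21.5) = 0.007165 K/W
  R_conv,out = 1/(hA) = 1/(6.62·21.5) = 0.007026 K/W
ΣR = 4.860×10^-4 + 0.002580 + 0.007165 + 0.007026 = 0.01726 K/W
Q = ΔT/ΣR = (1090 °C − 34.9 °C)/0.01726 = 61100 W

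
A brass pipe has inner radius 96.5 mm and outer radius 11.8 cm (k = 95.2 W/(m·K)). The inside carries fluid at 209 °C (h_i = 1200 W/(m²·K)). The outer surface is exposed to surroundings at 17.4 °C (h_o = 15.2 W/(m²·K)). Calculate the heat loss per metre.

Q' = 2120 W/m

Treat each layer as a resistance in series:
  R'_conv,in = 1/(2πr h) = 1/(2π·0.0965·1200) = 0.001374 m·K/W
  R'_brass = ln(0.118/0.0965)/(2πk) = 0.2011/(2π·95.2) = 3.363×10^-4 m·K/W
  R'_conv,out = 1/(2πr h) = 1/(2π·0.118·15.2) = 0.08873 m·K/W
ΣR = 0.001374 + 3.363×10^-4 + 0.08873 = 0.09044 m·K/W
Q' = ΔT/ΣR = (209 °C − 17.4 °C)/0.09044 = 2120 W/m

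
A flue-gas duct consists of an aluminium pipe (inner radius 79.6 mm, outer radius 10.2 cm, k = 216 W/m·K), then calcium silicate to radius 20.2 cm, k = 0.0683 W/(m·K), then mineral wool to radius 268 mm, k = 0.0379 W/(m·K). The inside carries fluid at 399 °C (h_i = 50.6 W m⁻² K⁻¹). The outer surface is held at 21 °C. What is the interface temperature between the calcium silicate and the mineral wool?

T = 180 °C

Series thermal resistances, inner to outer:
  R'_conv,in = 1/(2πr h) = 1/(2π·0.0796·50.6) = 0.03951 m·K/W
  R'_aluminium = ln(0.102/0.0796)/(2πk) = 0.2480/(2π·216) = 1.827×10^-4 m·K/W
  R'_calcium silicate = ln(0.202/0.102)/(2πk) = 0.6833/(2π·0.0683) = 1.592 m·K/W
  R'_mineral wool = ln(0.268/0.202)/(2πk) = 0.2827/(2π·0.0379) = 1.187 m·K/W
ΣR = 0.03951 + 1.827×10^-4 + 1.592 + 1.187 = 2.819 m·K/W
Q' = ΔT/ΣR = (399 °C − 21 °C)/2.819 = 134.1 W/m
From the inner boundary to the calcium silicate/mineral wool interface, ΣR_partial = 1.632 m·K/W.
T_interface = T_in − Q'·ΣR_partial = 399 °C − (134.1)(1.632) = 180 °C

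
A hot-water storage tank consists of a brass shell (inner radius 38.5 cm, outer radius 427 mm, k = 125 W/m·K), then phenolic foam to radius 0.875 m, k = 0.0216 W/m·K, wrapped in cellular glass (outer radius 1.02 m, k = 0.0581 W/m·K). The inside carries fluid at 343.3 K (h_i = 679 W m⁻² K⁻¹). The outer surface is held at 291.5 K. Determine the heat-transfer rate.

Q = 11.2 W

Series thermal resistances, inner to outer:
  R_conv,in = 1/(4πr²h) = 1/(4π·0.385²·679) = 7.907×10^-4 K/W
  R_brass = (1/0.385 − 1/0.427)/(4πk) = 0.2555/(4π·125) = 1.626×10^-4 K/W
  R_phenolic foam = (1/0.427 − 1/0.875)/(4πk) = 1.199/(4π·0.0216) = 4.418 K/W
  R_cellular glass = (1/0.875 − 1/1.02)/(4πk) = 0.1625/(4π·0.0581) = 0.2225 K/W
ΣR = 7.907×10^-4 + 1.626×10^-4 + 4.418 + 0.2225 = 4.641 K/W
Q = ΔT/ΣR = (343.3 K − 291.5 K)/4.641 = 11.2 W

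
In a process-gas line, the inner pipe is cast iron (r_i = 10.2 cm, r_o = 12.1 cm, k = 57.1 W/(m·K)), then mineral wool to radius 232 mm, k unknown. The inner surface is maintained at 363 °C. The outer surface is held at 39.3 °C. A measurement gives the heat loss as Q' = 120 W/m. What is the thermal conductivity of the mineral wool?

ΣR = ΔT/Q' = |363 − 39.3|/120 = 2.697 m·K/W
Known resistances:
  R'_cast iron = ln(0.121/0.102)/(2πk) = 0.1708/(2π·57.1) = 4.761×10^-4 m·K/W
R_mineral wool = ΣR − ΣR_known = 2.697 − 4.761×10^-4 = 2.697 m·K/W
ln(r₂/r₁)/(2πk) = 2.697 ⇒ k = 0.6509/(2π·2.697) = 0.0384 W/m·K

k = 0.0384 W/m·K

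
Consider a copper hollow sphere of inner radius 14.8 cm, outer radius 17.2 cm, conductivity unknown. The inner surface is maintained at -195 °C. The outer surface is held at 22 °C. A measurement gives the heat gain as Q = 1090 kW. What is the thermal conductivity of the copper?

ΣR = ΔT/Q = |-195 − 22|/1.09×10^6 = 1.991×10^-4 K/W
(1/r₁−1/r₂)/(4πk) = 1.991×10^-4 ⇒ k = 0.9428/(4π·1.991×10^-4) = 377 W/m·K

k = 377 W/m·K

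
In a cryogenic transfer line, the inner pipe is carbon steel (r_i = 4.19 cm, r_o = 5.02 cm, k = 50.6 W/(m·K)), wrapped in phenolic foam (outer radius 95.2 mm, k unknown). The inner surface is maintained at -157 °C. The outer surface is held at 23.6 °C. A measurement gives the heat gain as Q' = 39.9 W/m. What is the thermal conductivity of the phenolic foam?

ΣR = ΔT/Q' = |-157 − 23.6|/39.9 = 4.526 m·K/W
Known resistances:
  R'_carbon steel = ln(0.0502/0.0419)/(2πk) = 0.1807/(2π·50.6) = 5.685×10^-4 m·K/W
R_phenolic foam = ΣR − ΣR_known = 4.526 − 5.685×10^-4 = 4.525 m·K/W
ln(r₂/r₁)/(2πk) = 4.525 ⇒ k = 0.6400/(2π·4.525) = 0.0225 W/m·K

k = 0.0225 W/m·K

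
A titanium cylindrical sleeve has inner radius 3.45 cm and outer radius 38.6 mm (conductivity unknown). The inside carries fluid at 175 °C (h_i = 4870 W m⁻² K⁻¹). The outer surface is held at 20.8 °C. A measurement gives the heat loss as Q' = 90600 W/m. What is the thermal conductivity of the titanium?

ΣR = ΔT/Q' = |175 − 20.8|/90600 = 0.001702 m·K/W
Known resistances:
  R'_conv,in = 1/(2πr h) = 1/(2π·0.0345·4870) = 9.473×10^-4 m·K/W
R_titanium = ΣR − ΣR_known = 0.001702 − 9.473×10^-4 = 7.547×10^-4 m·K/W
ln(r₂/r₁)/(2πk) = 7.547×10^-4 ⇒ k = 0.1123/(2π·7.547×10^-4) = 23.7 W/m·K

k = 23.7 W/m·K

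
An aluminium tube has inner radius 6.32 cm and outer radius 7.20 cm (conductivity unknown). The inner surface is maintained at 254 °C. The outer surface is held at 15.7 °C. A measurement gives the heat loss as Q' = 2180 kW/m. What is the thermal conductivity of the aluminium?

k = 190 W/m·K

ΣR = ΔT/Q' = |254 − 15.7|/2.18×10^6 = 1.093×10^-4 m·K/W
ln(r₂/r₁)/(2πk) = 1.093×10^-4 ⇒ k = 0.1304/(2π·1.093×10^-4) = 190 W/m·K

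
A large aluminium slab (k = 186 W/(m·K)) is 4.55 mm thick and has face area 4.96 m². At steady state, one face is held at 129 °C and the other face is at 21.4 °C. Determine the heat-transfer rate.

Q = 21800 kW

Q = kA·ΔT/L = 186 × 4.96 × |129 °C − 21.4 °C| / 0.00455 = 2.18×10^7 W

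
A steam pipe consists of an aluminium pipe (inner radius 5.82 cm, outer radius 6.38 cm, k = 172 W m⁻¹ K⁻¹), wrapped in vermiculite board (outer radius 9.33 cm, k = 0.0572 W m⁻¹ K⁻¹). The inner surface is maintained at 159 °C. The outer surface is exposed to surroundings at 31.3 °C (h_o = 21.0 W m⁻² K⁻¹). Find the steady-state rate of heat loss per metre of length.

Q' = 112 W/m

Series thermal resistances, inner to outer:
  R'_aluminium = ln(0.0638/0.0582)/(2πk) = 0.09187/(2π·172) = 8.501×10^-5 m·K/W
  R'_vermiculite board = ln(0.0933/0.0638)/(2πk) = 0.3801/(2π·0.0572) = 1.058 m·K/W
  R'_conv,out = 1/(2πr h) = 1/(2π·0.0933·21.0) = 0.08123 m·K/W
ΣR = 8.501×10^-5 + 1.058 + 0.08123 = 1.139 m·K/W
Q' = ΔT/ΣR = (159 °C − 31.3 °C)/1.139 = 112 W/m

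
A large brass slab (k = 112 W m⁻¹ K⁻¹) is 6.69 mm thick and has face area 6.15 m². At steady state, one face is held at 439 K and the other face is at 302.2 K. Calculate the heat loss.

Q = kA·ΔT/L = 112 × 6.15 × |439 K − 302.2 K| / 0.00669 = 1.41×10^7 W

Q = 14100 kW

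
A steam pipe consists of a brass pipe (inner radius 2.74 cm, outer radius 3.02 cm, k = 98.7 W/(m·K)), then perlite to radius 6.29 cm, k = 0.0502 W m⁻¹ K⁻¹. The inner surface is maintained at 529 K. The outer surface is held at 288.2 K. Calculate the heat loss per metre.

Series thermal resistances, inner to outer:
  R'_brass = ln(0.0302/0.0274)/(2πk) = 0.09730/(2π·98.7) = 1.569×10^-4 m·K/W
  R'_perlite = ln(0.0629/0.0302)/(2πk) = 0.7337/(2π·0.0502) = 2.326 m·K/W
ΣR = 1.569×10^-4 + 2.326 = 2.326 m·K/W
Q' = ΔT/ΣR = (529 K − 288.2 K)/2.326 = 104 W/m

Q' = 104 W/m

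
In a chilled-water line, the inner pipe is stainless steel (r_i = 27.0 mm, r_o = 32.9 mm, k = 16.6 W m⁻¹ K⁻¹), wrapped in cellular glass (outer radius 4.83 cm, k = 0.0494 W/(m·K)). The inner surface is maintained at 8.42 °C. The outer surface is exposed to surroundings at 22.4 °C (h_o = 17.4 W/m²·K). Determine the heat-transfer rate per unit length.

Resistance network (inner→outer):
  R'_stainless steel = ln(0.0329/0.0270)/(2πk) = 0.1976/(2π·16.6) = 0.001895 m·K/W
  R'_cellular glass = ln(0.0483/0.0329)/(2πk) = 0.3840/(2π·0.0494) = 1.237 m·K/W
  R'_conv,out = 1/(2πr h) = 1/(2π·0.0483·17.4) = 0.1894 m·K/W
ΣR = 0.001895 + 1.237 + 0.1894 = 1.428 m·K/W
Q' = ΔT/ΣR = (8.42 °C − 22.4 °C)/1.428 = -9.79 W/m
(Negative Q' ⇒ heat flows inward; heat gain = 9.79 W/m.)

Q' = 9.79 W/m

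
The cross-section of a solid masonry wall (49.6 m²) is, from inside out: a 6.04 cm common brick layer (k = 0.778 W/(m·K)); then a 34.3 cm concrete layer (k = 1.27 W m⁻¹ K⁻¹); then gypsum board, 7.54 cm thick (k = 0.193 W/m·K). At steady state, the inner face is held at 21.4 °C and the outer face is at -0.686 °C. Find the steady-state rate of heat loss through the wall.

Q = 1480 W

Treat each layer as a resistance in series:
  R_common brick = L/(kA) = 0.0604/(0.778·49.6) = 0.001565 K/W
  R_concrete = L/(kA) = 0.343/(1.27·49.6) = 0.005445 K/W
  R_gypsum board = L/(kA) = 0.0754/(0.193·49.6) = 0.007876 K/W
ΣR = 0.001565 + 0.005445 + 0.007876 = 0.01489 K/W
Q = ΔT/ΣR = (21.4 °C − -0.686 °C)/0.01489 = 1480 W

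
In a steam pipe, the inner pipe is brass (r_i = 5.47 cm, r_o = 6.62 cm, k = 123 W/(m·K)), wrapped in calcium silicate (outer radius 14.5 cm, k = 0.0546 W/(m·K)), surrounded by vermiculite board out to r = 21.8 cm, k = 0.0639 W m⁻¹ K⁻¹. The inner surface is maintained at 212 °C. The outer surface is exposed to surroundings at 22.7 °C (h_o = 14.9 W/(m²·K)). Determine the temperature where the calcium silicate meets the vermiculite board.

T = 82.9 °C

Series thermal resistances, inner to outer:
  R'_brass = ln(0.0662/0.0547)/(2πk) = 0.1908/(2π·123) = 2.469×10^-4 m·K/W
  R'_calcium silicate = ln(0.145/0.0662)/(2πk) = 0.7841/(2π·0.0546) = 2.285 m·K/W
  R'_vermiculite board = ln(0.218/0.145)/(2πk) = 0.4078/(2π·0.0639) = 1.016 m·K/W
  R'_conv,out = 1/(2πr h) = 1/(2π·0.218·14.9) = 0.04900 m·K/W
ΣR = 2.469×10^-4 + 2.285 + 1.016 + 0.04900 = 3.350 m·K/W
Q' = ΔT/ΣR = (212 °C − 22.7 °C)/3.350 = 56.51 W/m
From the inner boundary to the calcium silicate/vermiculite board interface, ΣR_partial = 2.285 m·K/W.
T_interface = T_in − Q'·ΣR_partial = 212 °C − (56.51)(2.285) = 82.9 °C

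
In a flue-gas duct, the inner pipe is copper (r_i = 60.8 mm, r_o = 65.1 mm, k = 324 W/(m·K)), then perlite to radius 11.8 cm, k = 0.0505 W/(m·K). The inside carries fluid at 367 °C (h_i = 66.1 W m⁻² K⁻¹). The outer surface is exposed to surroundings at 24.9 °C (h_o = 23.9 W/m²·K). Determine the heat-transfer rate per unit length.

Resistance network (inner→outer):
  R'_conv,in = 1/(2πr h) = 1/(2π·0.0608·66.1) = 0.03960 m·K/W
  R'_copper = ln(0.0651/0.0608)/(2πk) = 0.06833/(2π·324) = 3.357×10^-5 m·K/W
  R'_perlite = ln(0.118/0.0651)/(2πk) = 0.5948/(2π·0.0505) = 1.874 m·K/W
  R'_conv,out = 1/(2πr h) = 1/(2π·0.118·23.9) = 0.05643 m·K/W
ΣR = 0.03960 + 3.357×10^-5 + 1.874 + 0.05643 = 1.970 m·K/W
Q' = ΔT/ΣR = (367 °C − 24.9 °C)/1.970 = 174 W/m

Q' = 174 W/m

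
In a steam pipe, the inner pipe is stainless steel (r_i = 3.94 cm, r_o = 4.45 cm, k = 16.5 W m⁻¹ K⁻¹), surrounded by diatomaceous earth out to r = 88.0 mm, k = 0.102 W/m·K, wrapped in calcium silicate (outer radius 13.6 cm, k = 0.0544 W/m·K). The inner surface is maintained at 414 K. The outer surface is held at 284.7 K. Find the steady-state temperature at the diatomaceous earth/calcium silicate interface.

T = 355.1 K

Resistance network (inner→outer):
  R'_stainless steel = ln(0.0445/0.0394)/(2πk) = 0.1217/(2π·16.5) = 0.001174 m·K/W
  R'_diatomaceous earth = ln(0.0880/0.0445)/(2πk) = 0.6818/(2π·0.102) = 1.064 m·K/W
  R'_calcium silicate = ln(0.136/0.0880)/(2πk) = 0.4353/(2π·0.0544) = 1.274 m·K/W
ΣR = 0.001174 + 1.064 + 1.274 = 2.339 m·K/W
Q' = ΔT/ΣR = (414 K − 284.7 K)/2.339 = 55.28 W/m
From the inner boundary to the diatomaceous earth/calcium silicate interface, ΣR_partial = 1.065 m·K/W.
T_interface = T_in − Q'·ΣR_partial = 414 K − (55.28)(1.065) = 355.1 K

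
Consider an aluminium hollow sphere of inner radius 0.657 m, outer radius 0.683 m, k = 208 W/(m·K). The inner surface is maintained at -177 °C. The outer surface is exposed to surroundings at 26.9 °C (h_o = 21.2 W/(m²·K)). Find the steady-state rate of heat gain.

Q = 25.3 kW

Treat each layer as a resistance in series:
  R_aluminium = (1/0.657 − 1/0.683)/(4πk) = 0.05794/(4π·208) = 2.217×10^-5 K/W
  R_conv,out = 1/(4πr²h) = 1/(4π·0.683²·21.2) = 0.008047 K/W
ΣR = 2.217×10^-5 + 0.008047 = 0.008069 K/W
Q = ΔT/ΣR = (-177 °C − 26.9 °C)/0.008069 = -25300 W
(Negative Q ⇒ heat flows inward; heat gain = 25300 W.)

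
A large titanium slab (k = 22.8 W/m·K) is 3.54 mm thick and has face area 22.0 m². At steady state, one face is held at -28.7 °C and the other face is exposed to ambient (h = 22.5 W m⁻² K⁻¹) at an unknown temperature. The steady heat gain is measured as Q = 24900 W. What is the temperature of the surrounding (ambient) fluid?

T_out = 21.8 °C

Series resistances:
  R_titanium = L/(kA) = 0.00354/(22.8·22.0) = 7.057×10^-6 K/W
  R_conv,out = 1/(hA) = 1/(22.5·22.0) = 0.002020 K/W
ΣR = 0.002027 K/W
ΔT = Q·ΣR = 24900 × 0.002027 = 50.47 K
Heat flows inward, so T_out = T_in + ΔT = -28.7 + 50.47 = 21.8 °C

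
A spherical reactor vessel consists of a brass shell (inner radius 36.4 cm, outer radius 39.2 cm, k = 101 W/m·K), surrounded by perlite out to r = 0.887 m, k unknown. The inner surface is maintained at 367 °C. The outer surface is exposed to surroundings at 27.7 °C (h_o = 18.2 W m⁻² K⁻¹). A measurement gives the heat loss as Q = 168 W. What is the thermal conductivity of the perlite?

k = 0.0563 W/m·K

ΣR = ΔT/Q = |367 − 27.7|/168 = 2.020 K/W
Known resistances:
  R_brass = (1/0.364 − 1/0.392)/(4πk) = 0.1962/(4π·101) = 1.546×10^-4 K/W
  R_conv,out = 1/(4πr²h) = 1/(4π·0.887²·18.2) = 0.005557 K/W
R_perlite = ΣR − ΣR_known = 2.020 − 0.005712 = 2.014 K/W
(1/r₁−1/r₂)/(4πk) = 2.014 ⇒ k = 1.424/(4π·2.014) = 0.0563 W/m·K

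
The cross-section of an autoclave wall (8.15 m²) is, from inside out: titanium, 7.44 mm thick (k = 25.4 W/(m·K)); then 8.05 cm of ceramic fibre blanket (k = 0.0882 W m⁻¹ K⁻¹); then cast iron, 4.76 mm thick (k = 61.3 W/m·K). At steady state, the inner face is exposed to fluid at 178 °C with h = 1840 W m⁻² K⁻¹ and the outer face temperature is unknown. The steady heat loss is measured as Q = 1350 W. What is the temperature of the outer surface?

T_out = 26.7 °C

Sum the resistances:
  R_conv,in = 1/(hA) = 1/(1840·8.15) = 6.668×10^-5 K/W
  R_titanium = L/(kA) = 0.00744/(25.4·8.15) = 3.594×10^-5 K/W
  R_ceramic fibre blanket = L/(kA) = 0.0805/(0.0882·8.15) = 0.1120 K/W
  R_cast iron = L/(kA) = 0.00476/(61.3·8.15) = 9.528×10^-6 K/W
ΣR = 0.1121 K/W
ΔT = Q·ΣR = 1350 × 0.1121 = 151.3 K
Heat flows outward, so T_out = T_in − ΔT = 178 − 151.3 = 26.7 °C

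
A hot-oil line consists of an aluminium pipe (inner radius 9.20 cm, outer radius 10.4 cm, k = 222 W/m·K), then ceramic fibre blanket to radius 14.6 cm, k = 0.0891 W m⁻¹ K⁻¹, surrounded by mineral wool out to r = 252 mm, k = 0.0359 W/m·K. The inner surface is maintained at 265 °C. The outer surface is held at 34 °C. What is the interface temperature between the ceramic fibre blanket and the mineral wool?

T = 219 °C

Resistance network (inner→outer):
  R'_aluminium = ln(0.104/0.0920)/(2πk) = 0.1226/(2π·222) = 8.790×10^-5 m·K/W
  R'_ceramic fibre blanket = ln(0.146/0.104)/(2πk) = 0.3392/(2π·0.0891) = 0.6059 m·K/W
  R'_mineral wool = ln(0.252/0.146)/(2πk) = 0.5458/(2π·0.0359) = 2.420 m·K/W
ΣR = 8.790×10^-5 + 0.6059 + 2.420 = 3.026 m·K/W
Q' = ΔT/ΣR = (265 °C − 34 °C)/3.026 = 76.34 W/m
From the inner boundary to the ceramic fibre blanket/mineral wool interface, ΣR_partial = 0.6060 m·K/W.
T_interface = T_in − Q'·ΣR_partial = 265 °C − (76.34)(0.6060) = 219 °C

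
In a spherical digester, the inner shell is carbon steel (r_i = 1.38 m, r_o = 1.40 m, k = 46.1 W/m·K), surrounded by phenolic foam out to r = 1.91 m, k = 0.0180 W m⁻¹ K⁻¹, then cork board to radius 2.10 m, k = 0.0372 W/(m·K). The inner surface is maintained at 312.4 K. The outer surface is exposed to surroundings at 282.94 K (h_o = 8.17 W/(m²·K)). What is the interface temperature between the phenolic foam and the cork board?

Resistance network (inner→outer):
  R_carbon steel = (1/1.38 − 1/1.40)/(4πk) = 0.01035/(4π·46.1) = 1.787×10^-5 K/W
  R_phenolic foam = (1/1.40 − 1/1.91)/(4πk) = 0.1907/(4π·0.0180) = 0.8432 K/W
  R_cork board = (1/1.91 − 1/2.10)/(4πk) = 0.04737/(4π·0.0372) = 0.1013 K/W
  R_conv,out = 1/(4πr²h) = 1/(4π·2.10²·8.17) = 0.002209 K/W
ΣR = 1.787×10^-5 + 0.8432 + 0.1013 + 0.002209 = 0.9467 K/W
Q = ΔT/ΣR = (312.4 K − 282.94 K)/0.9467 = 31.12 W
From the inner boundary to the phenolic foam/cork board interface, ΣR_partial = 0.8432 K/W.
T_interface = T_in − Q·ΣR_partial = 312.4 K − (31.12)(0.8432) = 286.2 K

T = 286.2 K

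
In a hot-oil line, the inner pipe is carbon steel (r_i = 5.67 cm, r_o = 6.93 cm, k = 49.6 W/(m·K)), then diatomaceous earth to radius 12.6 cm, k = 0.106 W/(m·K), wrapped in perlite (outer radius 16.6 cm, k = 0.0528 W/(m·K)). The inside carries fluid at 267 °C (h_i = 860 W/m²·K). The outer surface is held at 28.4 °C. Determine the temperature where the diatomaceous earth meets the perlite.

Series thermal resistances, inner to outer:
  R'_conv,in = 1/(2πr h) = 1/(2π·0.0567·860) = 0.003264 m·K/W
  R'_carbon steel = ln(0.0693/0.0567)/(2πk) = 0.2007/(2π·49.6) = 6.439×10^-4 m·K/W
  R'_diatomaceous earth = ln(0.126/0.0693)/(2πk) = 0.5978/(2π·0.106) = 0.8976 m·K/W
  R'_perlite = ln(0.166/0.126)/(2πk) = 0.2757/(2π·0.0528) = 0.8311 m·K/W
ΣR = 0.003264 + 6.439×10^-4 + 0.8976 + 0.8311 = 1.733 m·K/W
Q' = ΔT/ΣR = (267 °C − 28.4 °C)/1.733 = 137.7 W/m
From the inner boundary to the diatomaceous earth/perlite interface, ΣR_partial = 0.9015 m·K/W.
T_interface = T_in − Q'·ΣR_partial = 267 °C − (137.7)(0.9015) = 143 °C

T = 143 °C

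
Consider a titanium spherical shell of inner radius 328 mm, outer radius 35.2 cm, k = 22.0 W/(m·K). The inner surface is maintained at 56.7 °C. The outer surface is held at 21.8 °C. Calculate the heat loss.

Q = 46.4 kW

Q = 4πk·ΔT/(1/r₁ − 1/r₂) = 4π × 22.0 × 34.9 / (1/0.328 − 1/0.352) = 46400 W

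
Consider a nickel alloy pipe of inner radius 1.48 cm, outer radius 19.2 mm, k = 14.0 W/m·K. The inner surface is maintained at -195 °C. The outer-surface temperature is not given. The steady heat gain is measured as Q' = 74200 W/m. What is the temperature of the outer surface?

Series resistances:
  R'_nickel alloy = ln(0.0192/0.0148)/(2πk) = 0.2603/(2π·14.0) = 0.002959 m·K/W
ΣR = 0.002959 m·K/W
ΔT = Q'·ΣR = 74200 × 0.002959 = 219.6 K
Heat flows inward, so T_out = T_in + ΔT = -195 + 219.6 = 24.6 °C

T_out = 24.6 °C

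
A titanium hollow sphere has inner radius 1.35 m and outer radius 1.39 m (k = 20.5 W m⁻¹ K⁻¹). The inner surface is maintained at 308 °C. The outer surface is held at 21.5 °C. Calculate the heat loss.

Q = 4πk·ΔT/(1/r₁ − 1/r₂) = 4π × 20.5 × 286.5 / (1/1.35 − 1/1.39) = 3.46×10^6 W

Q = 3460 kW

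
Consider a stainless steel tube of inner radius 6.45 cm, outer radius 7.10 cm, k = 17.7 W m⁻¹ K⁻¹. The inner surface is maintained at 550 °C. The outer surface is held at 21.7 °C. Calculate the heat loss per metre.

Q' = 2πk·ΔT/ln(r₂/r₁) = 2π × 17.7 × 528.3 / ln(0.0710/0.0645) = 6.12×10^5 W/m

Q' = 612 kW/m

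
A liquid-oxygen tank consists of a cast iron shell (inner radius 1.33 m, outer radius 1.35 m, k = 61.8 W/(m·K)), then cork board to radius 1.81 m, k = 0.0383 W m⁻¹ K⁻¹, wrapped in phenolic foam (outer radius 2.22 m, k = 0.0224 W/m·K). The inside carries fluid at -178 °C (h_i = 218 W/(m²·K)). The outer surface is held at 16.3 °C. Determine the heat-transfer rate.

Treat each layer as a resistance in series:
  R_conv,in = 1/(4πr²h) = 1/(4π·1.33²·218) = 2.064×10^-4 K/W
  R_cast iron = (1/1.33 − 1/1.35)/(4πk) = 0.01114/(4π·61.8) = 1.434×10^-5 K/W
  R_cork board = (1/1.35 − 1/1.81)/(4πk) = 0.1883/(4π·0.0383) = 0.3911 K/W
  R_phenolic foam = (1/1.81 − 1/2.22)/(4πk) = 0.1020/(4π·0.0224) = 0.3625 K/W
ΣR = 2.064×10^-4 + 1.434×10^-5 + 0.3911 + 0.3625 = 0.7538 K/W
Q = ΔT/ΣR = (-178 °C − 16.3 °C)/0.7538 = -258 W
(Negative Q ⇒ heat flows inward; heat gain = 258 W.)

Q = 258 W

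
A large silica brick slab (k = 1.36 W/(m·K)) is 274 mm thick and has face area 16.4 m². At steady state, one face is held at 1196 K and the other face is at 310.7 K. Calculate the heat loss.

Q = 72.1 kW

Q = kA·ΔT/L = 1.36 × 16.4 × |1196 K − 310.7 K| / 0.274 = 72100 W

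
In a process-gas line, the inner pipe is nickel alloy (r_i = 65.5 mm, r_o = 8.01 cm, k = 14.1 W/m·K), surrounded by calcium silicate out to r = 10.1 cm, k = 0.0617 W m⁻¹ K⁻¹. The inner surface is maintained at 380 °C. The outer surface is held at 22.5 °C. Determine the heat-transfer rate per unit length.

Q' = 596 W/m

Treat each layer as a resistance in series:
  R'_nickel alloy = ln(0.0801/0.0655)/(2πk) = 0.2012/(2π·14.1) = 0.002271 m·K/W
  R'_calcium silicate = ln(0.101/0.0801)/(2πk) = 0.2318/(2π·0.0617) = 0.5980 m·K/W
ΣR = 0.002271 + 0.5980 = 0.6003 m·K/W
Q' = ΔT/ΣR = (380 °C − 22.5 °C)/0.6003 = 596 W/m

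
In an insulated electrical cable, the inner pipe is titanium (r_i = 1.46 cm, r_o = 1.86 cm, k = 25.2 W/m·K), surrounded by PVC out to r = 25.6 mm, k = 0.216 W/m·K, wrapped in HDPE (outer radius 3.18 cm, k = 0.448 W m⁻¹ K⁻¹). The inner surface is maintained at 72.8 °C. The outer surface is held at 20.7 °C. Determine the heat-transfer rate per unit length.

Resistance network (inner→outer):
  R'_titanium = ln(0.0186/0.0146)/(2πk) = 0.2421/(2π·25.2) = 0.001529 m·K/W
  R'_PVC = ln(0.0256/0.0186)/(2πk) = 0.3194/(2π·0.216) = 0.2354 m·K/W
  R'_HDPE = ln(0.0318/0.0256)/(2πk) = 0.2169/(2π·0.448) = 0.07705 m·K/W
ΣR = 0.001529 + 0.2354 + 0.07705 = 0.3140 m·K/W
Q' = ΔT/ΣR = (72.8 °C − 20.7 °C)/0.3140 = 166 W/m

Q' = 166 W/m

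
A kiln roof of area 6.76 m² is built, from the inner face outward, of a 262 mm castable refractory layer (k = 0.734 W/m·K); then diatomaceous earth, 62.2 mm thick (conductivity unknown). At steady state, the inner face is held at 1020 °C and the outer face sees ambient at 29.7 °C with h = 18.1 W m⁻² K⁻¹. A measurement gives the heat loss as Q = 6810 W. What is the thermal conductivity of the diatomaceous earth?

ΣR = ΔT/Q = |1020 − 29.7|/6810 = 0.1454 K/W
Known resistances:
  R_castable refractory = L/(kA) = 0.262/(0.734·6.76) = 0.05280 K/W
  R_conv,out = 1/(hA) = 1/(18.1·6.76) = 0.008173 K/W
R_diatomaceous earth = ΣR − ΣR_known = 0.1454 − 0.06097 = 0.08443 K/W
L/(kA) = 0.08443 ⇒ k = 0.0622/(0.08443·6.76) = 0.109 W/m·K

k = 0.109 W/m·K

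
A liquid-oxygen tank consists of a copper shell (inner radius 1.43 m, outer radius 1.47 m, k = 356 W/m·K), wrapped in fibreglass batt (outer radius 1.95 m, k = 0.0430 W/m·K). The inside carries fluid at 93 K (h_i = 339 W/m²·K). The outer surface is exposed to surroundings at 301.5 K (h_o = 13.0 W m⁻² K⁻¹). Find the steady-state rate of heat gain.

Treat each layer as a resistance in series:
  R_conv,in = 1/(4πr²h) = 1/(4π·1.43²·339) = 1.148×10^-4 K/W
  R_copper = (1/1.43 − 1/1.47)/(4πk) = 0.01903/(4π·356) = 4.254×10^-6 K/W
  R_fibreglass batt = (1/1.47 − 1/1.95)/(4πk) = 0.1675/(4π·0.0430) = 0.3099 K/W
  R_conv,out = 1/(4πr²h) = 1/(4π·1.95²·13.0) = 0.001610 K/W
ΣR = 1.148×10^-4 + 4.254×10^-6 + 0.3099 + 0.001610 = 0.3116 K/W
Q = ΔT/ΣR = (93 K − 301.5 K)/0.3116 = -669 W
(Negative Q ⇒ heat flows inward; heat gain = 669 W.)

Q = 669 W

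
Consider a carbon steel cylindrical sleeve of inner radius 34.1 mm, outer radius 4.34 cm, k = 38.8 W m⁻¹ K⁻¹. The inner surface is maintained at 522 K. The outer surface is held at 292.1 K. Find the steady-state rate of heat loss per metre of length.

Q' = 232 kW/m

Q' = 2πk·ΔT/ln(r₂/r₁) = 2π × 38.8 × 229.9 / ln(0.0434/0.0341) = 2.32×10^5 W/m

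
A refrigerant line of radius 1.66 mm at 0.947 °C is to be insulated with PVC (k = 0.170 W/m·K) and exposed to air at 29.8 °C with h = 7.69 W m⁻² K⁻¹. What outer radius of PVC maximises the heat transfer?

For a cylinder, r_cr = k_ins/h = 0.170/7.69 = 0.0221 m = 2.21 cm

r_cr = 2.21 cm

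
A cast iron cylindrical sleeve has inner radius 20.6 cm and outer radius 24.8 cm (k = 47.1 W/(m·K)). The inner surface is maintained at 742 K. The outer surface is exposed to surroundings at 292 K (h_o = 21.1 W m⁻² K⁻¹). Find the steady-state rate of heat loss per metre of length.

Q' = 14500 W/m

Treat each layer as a resistance in series:
  R'_cast iron = ln(0.248/0.206)/(2πk) = 0.1856/(2π·47.1) = 6.270×10^-4 m·K/W
  R'_conv,out = 1/(2πr h) = 1/(2π·0.248·21.1) = 0.03041 m·K/W
ΣR = 6.270×10^-4 + 0.03041 = 0.03104 m·K/W
Q' = ΔT/ΣR = (742 K − 292 K)/0.03104 = 14500 W/m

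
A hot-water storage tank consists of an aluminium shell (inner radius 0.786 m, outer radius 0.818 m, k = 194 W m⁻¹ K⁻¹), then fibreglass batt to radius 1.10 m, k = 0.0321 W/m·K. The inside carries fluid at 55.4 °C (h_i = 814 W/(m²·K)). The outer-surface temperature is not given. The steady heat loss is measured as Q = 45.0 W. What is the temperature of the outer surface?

Series resistances:
  R_conv,in = 1/(4πr²h) = 1/(4π·0.786²·814) = 1.582×10^-4 K/W
  R_aluminium = (1/0.786 − 1/0.818)/(4πk) = 0.04977/(4π·194) = 2.042×10^-5 K/W
  R_fibreglass batt = (1/0.818 − 1/1.10)/(4πk) = 0.3134/(4π·0.0321) = 0.7769 K/W
ΣR = 0.7771 K/W
ΔT = Q·ΣR = 45.0 × 0.7771 = 34.97 K
Heat flows outward, so T_out = T_in − ΔT = 55.4 − 34.97 = 20.4 °C

T_out = 20.4 °C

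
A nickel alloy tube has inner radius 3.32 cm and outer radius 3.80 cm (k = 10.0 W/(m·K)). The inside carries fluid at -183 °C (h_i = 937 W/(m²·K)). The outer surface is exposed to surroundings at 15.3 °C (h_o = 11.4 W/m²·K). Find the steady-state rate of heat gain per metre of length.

Series thermal resistances, inner to outer:
  R'_conv,in = 1/(2πr h) = 1/(2π·0.0332·937) = 0.005116 m·K/W
  R'_nickel alloy = ln(0.0380/0.0332)/(2πk) = 0.1350/(2π·10.0) = 0.002149 m·K/W
  R'_conv,out = 1/(2πr h) = 1/(2π·0.0380·11.4) = 0.3674 m·K/W
ΣR = 0.005116 + 0.002149 + 0.3674 = 0.3747 m·K/W
Q' = ΔT/ΣR = (-183 °C − 15.3 °C)/0.3747 = -529 W/m
(Negative Q' ⇒ heat flows inward; heat gain = 529 W/m.)

Q' = 529 W/m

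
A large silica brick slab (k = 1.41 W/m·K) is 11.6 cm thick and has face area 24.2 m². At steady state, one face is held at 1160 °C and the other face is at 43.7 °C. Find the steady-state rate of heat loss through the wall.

Q = kA·ΔT/L = 1.41 × 24.2 × |1160 °C − 43.7 °C| / 0.116 = 3.28×10^5 W

Q = 328 kW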